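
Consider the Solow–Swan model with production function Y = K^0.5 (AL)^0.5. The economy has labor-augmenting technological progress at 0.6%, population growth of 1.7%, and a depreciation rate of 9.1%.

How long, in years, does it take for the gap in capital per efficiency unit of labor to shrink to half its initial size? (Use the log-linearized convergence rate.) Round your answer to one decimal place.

Near the steady state the convergence rate is λ = (1 − α)(n + g + δ).
λ = (1 − 0.5) × 0.114 = 0.5 × 0.114 = 0.0570
Half-life = ln 2 / λ = 0.6931 / 0.0570 ≈ 12.16 years

t_½ ≈ 12.2 years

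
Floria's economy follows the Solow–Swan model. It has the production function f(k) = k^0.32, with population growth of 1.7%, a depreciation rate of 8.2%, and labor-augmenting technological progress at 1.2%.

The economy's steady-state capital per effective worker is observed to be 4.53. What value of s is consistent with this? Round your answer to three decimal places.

At the steady state, Δk = 0, so s·k^α = (n + g + δ)·k.
So s / (n + g + δ) = (k*)^(1−α) = 4.53^0.68 = 2.7935.
Therefore s = 2.7935 × (n + g + δ) = 2.7935 × 0.111 = 0.3101.

s ≈ 0.310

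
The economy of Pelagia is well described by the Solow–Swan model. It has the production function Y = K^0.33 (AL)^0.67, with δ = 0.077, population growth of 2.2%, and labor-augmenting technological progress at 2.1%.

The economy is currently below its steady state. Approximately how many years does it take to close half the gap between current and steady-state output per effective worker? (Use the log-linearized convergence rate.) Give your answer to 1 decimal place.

Near the steady state the convergence rate is λ = (1 − α)(n + g + δ).
λ = (1 − 0.33) × 0.120 = 0.67 × 0.120 = 0.0804
Half-life = ln 2 / λ = 0.6931 / 0.0804 ≈ 8.62 years

t_½ ≈ 8.6 years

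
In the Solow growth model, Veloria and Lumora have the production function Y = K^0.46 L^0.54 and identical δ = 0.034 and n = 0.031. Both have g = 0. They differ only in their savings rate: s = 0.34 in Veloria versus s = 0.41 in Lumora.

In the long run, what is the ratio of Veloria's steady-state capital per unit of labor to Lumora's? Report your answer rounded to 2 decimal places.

Steady-state k* = [s/(n + δ)]^(1/(1−α)), so the ratio is [ (s_V/(n + δ)_V) / (s_L/(n + δ)_L) ]^1.8519.
s_V/(n + δ)_V = 0.34/0.065 = 5.2308; s_L/(n + δ)_L = 0.41/0.065 = 6.3077.
Ratio = (5.2308/6.3077)^1.8519 = 0.8293^1.8519 ≈ 0.7071

ratio ≈ 0.71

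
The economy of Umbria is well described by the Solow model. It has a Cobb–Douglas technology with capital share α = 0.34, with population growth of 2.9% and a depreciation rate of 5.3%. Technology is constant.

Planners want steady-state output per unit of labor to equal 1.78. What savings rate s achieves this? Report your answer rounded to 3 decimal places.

s ≈ 0.251

At the steady state, Δk = 0, so s·k^α = (n + δ)·k.
Since y* = [s/(n + δ)]^(α/(1−α)), we have s/(n + δ) = (y*)^((1−α)/α) = 1.78^1.9412 = 3.0628.
Therefore s = 3.0628 × (n + δ) = 3.0628 × 0.082 = 0.2511.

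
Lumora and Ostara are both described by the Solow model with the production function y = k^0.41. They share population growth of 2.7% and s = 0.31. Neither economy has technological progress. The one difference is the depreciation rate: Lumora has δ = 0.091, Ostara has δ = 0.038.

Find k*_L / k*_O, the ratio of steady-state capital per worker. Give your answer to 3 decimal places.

k*_L / k*_O ≈ 0.364

Steady-state k* = [s/(n + δ)]^(1/(1−α)), so the ratio is [ (s_L/(n + δ)_L) / (s_O/(n + δ)_O) ]^1.6949.
s_L/(n + δ)_L = 0.31/0.118 = 2.6271; s_O/(n + δ)_O = 0.31/0.065 = 4.7692.
Ratio = (2.6271/4.7692)^1.6949 = 0.5508^1.6949 ≈ 0.3639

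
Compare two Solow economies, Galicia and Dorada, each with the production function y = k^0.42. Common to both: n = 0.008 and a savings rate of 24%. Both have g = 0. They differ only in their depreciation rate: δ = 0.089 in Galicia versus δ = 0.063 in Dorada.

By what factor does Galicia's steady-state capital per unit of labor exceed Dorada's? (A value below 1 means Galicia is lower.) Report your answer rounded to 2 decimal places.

Steady-state k* = [s/(n + δ)]^(1/(1−α)), so the ratio is [ (s_G/(n + δ)_G) / (s_D/(n + δ)_D) ]^1.7241.
s_G/(n + δ)_G = 0.24/0.097 = 2.4742; s_D/(n + δ)_D = 0.24/0.071 = 3.3803.
Ratio = (2.4742/3.3803)^1.7241 = 0.7319^1.7241 ≈ 0.5838

k*_G / k*_D ≈ 0.58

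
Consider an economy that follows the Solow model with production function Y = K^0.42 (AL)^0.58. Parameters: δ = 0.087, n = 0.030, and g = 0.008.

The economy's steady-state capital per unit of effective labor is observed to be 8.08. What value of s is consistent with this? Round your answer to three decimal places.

s ≈ 0.420

In steady state, investment equals break-even investment: s·k^α = (n + g + δ)·k.
So s / (n + g + δ) = (k*)^(1−α) = 8.08^0.58 = 3.3597.
Therefore s = 3.3597 × (n + g + δ) = 3.3597 × 0.125 = 0.4200.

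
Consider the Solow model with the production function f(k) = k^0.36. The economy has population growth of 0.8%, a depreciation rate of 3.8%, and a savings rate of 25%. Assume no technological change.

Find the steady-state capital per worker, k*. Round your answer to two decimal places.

Steady state requires s·f(k) = (n + δ)·k, i.e. s·k^α = (n + δ)·k.
Dividing both sides by k: k^(1−α) = s / (n + δ).
k^0.64 = 0.25 / (0.008 + 0.038) = 0.25 / 0.046 = 5.4348
k* = 5.4348^(1/0.64) ≈ 14.0839

k* = 14.08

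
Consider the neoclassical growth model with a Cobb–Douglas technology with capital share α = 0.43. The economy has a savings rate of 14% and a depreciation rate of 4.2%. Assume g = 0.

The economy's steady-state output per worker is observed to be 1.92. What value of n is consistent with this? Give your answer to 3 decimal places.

n ≈ 0.017

Steady state requires s·f(k) = (n + δ)·k, i.e. s·k^α = (n + δ)·k.
Since y* = [s/(n + δ)]^(α/(1−α)), we have s/(n + δ) = (y*)^((1−α)/α) = 1.92^1.3256 = 2.3743.
Therefore n + δ = s / 2.3743 = 0.14 / 2.3743 = 0.0590, so n = 0.0590 − 0.042 = 0.0170.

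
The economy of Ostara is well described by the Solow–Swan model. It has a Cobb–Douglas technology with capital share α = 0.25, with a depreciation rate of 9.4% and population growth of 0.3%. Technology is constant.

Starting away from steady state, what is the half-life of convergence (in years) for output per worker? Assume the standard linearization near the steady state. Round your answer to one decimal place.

t_½ ≈ 9.5 years

Near the steady state the convergence rate is λ = (1 − α)(n + δ).
λ = (1 − 0.25) × 0.097 = 0.75 × 0.097 = 0.07275
Half-life = ln 2 / λ = 0.6931 / 0.07275 ≈ 9.53 years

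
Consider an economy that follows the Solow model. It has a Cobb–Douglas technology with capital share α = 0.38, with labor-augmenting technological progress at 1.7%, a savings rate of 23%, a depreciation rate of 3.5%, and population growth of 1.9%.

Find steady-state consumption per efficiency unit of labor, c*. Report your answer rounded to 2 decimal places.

Steady state requires s·f(k) = (n + g + δ)·k, i.e. s·k^α = (n + g + δ)·k.
Dividing both sides by k: k^(1−α) = s / (n + g + δ).
k^0.62 = 0.23 / (0.019 + 0.017 + 0.035) = 0.23 / 0.071 = 3.2394
k* = 3.2394^(1/0.62) ≈ 6.6578
y* = (k*)^α = 6.6578^0.38 ≈ 2.0553
c* = (1 − s)·y* = (1 − 0.23) × 2.0553 ≈ 1.5826

c* ≈ 1.58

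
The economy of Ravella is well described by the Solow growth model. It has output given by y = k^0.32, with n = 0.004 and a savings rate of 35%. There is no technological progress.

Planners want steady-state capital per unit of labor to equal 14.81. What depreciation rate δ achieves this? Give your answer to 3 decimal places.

At the steady state, Δk = 0, so s·k^α = (n + δ)·k.
So s / (n + δ) = (k*)^(1−α) = 14.81^0.68 = 6.2514.
Therefore n + δ = s / 6.2514 = 0.35 / 6.2514 = 0.0560, so δ = 0.0560 − 0.004 = 0.0520.

δ ≈ 0.052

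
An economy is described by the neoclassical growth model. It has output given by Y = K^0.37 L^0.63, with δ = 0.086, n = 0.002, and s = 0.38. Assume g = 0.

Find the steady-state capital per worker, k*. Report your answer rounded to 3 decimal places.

k* ≈ 10.196

At the steady state, Δk = 0, so s·k^α = (n + δ)·k.
Rearranging, k^(1−α) = s / (n + δ).
k^0.63 = 0.38 / (0.002 + 0.086) = 0.38 / 0.088 = 4.3182
k* = 4.3182^(1/0.63) ≈ 10.1957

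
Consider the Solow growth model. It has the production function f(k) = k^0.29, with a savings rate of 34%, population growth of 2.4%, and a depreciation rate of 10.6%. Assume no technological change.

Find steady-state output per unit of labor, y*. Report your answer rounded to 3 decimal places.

At the steady state, Δk = 0, so s·k^α = (n + δ)·k.
Dividing both sides by k: k^(1−α) = s / (n + δ).
k^0.71 = 0.34 / (0.024 + 0.106) = 0.34 / 0.130 = 2.6154
k* = 2.6154^(1/0.71) ≈ 3.8733
y* = (k*)^α = 3.8733^0.29 ≈ 1.4810

y* = 1.481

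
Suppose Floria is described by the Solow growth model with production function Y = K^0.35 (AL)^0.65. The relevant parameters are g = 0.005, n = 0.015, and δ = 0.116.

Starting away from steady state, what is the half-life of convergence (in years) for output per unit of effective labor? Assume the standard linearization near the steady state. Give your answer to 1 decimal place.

Near the steady state the convergence rate is λ = (1 − α)(n + g + δ).
λ = (1 − 0.35) × 0.136 = 0.65 × 0.136 = 0.0884
Half-life = ln 2 / λ = 0.6931 / 0.0884 ≈ 7.84 years

t_½ ≈ 7.8 years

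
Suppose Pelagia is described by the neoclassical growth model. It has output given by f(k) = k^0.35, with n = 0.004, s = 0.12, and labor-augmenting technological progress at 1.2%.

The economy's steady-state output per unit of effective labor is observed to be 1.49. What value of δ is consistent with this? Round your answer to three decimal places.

Steady state requires s·f(k) = (n + g + δ)·k, i.e. s·k^α = (n + g + δ)·k.
Since y* = [s/(n + g + δ)]^(α/(1−α)), we have s/(n + g + δ) = (y*)^((1−α)/α) = 1.49^1.8571 = 2.0971.
Therefore n + g + δ = s / 2.0971 = 0.12 / 2.0971 = 0.0572, so δ = 0.0572 − 0.016 = 0.0412.

δ ≈ 0.041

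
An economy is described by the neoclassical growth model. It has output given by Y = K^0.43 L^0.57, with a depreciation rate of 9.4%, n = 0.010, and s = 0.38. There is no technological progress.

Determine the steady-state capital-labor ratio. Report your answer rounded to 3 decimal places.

Steady state requires s·f(k) = (n + δ)·k, i.e. s·k^α = (n + δ)·k.
Rearranging, k^(1−α) = s / (n + δ).
k^0.57 = 0.38 / (0.010 + 0.094) = 0.38 / 0.104 = 3.6538
k* = 3.6538^(1/0.57) ≈ 9.7112

k* ≈ 9.711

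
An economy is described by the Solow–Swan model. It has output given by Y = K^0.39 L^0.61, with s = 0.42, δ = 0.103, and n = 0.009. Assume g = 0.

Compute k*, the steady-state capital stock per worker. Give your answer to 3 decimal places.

In steady state, investment equals break-even investment: s·k^α = (n + δ)·k.
Dividing both sides by k: k^(1−α) = s / (n + δ).
k^0.61 = 0.42 / (0.009 + 0.103) = 0.42 / 0.112 = 3.7500
k* = 3.7500^(1/0.61) ≈ 8.7304

k* ≈ 8.730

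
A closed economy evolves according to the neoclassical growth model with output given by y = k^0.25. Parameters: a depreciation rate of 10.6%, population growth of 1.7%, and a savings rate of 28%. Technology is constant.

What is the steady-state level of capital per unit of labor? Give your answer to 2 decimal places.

Steady state requires s·f(k) = (n + δ)·k, i.e. s·k^α = (n + δ)·k.
Dividing both sides by k: k^(1−α) = s / (n + δ).
k^0.75 = 0.28 / (0.017 + 0.106) = 0.28 / 0.123 = 2.2764
k* = 2.2764^(1/0.75) ≈ 2.9945

k* ≈ 2.99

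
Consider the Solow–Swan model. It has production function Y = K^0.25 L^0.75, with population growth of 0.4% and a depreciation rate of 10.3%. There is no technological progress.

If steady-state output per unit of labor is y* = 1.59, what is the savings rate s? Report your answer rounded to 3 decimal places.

s ≈ 0.430

Steady state requires s·f(k) = (n + δ)·k, i.e. s·k^α = (n + δ)·k.
Since y* = [s/(n + δ)]^(α/(1−α)), we have s/(n + δ) = (y*)^((1−α)/α) = 1.59^3 = 4.0197.
Therefore s = 4.0197 × (n + δ) = 4.0197 × 0.107 = 0.4301.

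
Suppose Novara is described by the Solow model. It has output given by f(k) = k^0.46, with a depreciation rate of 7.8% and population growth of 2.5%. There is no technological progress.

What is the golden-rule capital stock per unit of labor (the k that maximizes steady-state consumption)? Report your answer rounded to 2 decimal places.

The golden rule sets f'(k) = n + δ, i.e. α·k^(α−1) = n + δ.
So k^(1−α) = α / (n + δ) = 0.46 / 0.103 = 4.4660.
k_gold = 4.4660^(1/0.54) ≈ 15.9791

k_gold ≈ 15.98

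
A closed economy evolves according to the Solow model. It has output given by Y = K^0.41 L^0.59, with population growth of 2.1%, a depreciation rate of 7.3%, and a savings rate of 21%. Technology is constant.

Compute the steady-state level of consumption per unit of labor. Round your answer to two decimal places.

c* = 1.38

In steady state, investment equals break-even investment: s·k^α = (n + δ)·k.
Dividing both sides by k: k^(1−α) = s / (n + δ).
k^0.59 = 0.21 / (0.021 + 0.073) = 0.21 / 0.094 = 2.2340
k* = 2.2340^(1/0.59) ≈ 3.9054
y* = (k*)^α = 3.9054^0.41 ≈ 1.7482
c* = (1 − s)·y* = (1 − 0.21) × 1.7482 ≈ 1.3811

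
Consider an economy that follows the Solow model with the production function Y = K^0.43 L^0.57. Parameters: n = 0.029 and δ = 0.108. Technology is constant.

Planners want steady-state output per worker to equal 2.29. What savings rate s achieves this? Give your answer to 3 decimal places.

Steady state requires s·f(k) = (n + δ)·k, i.e. s·k^α = (n + δ)·k.
Since y* = [s/(n + δ)]^(α/(1−α)), we have s/(n + δ) = (y*)^((1−α)/α) = 2.29^1.3256 = 2.9991.
Therefore s = 2.9991 × (n + δ) = 2.9991 × 0.137 = 0.4109.

s ≈ 0.411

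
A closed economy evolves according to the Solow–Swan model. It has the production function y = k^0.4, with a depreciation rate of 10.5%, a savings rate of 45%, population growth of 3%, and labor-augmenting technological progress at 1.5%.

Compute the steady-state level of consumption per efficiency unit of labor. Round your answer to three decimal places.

At the steady state, Δk = 0, so s·k^α = (n + g + δ)·k.
Dividing both sides by k: k^(1−α) = s / (n + g + δ).
k^0.6 = 0.45 / (0.030 + 0.015 + 0.105) = 0.45 / 0.150 = 3.0000
k* = 3.0000^(1/0.6) ≈ 6.2403
y* = (k*)^α = 6.2403^0.4 ≈ 2.0801
c* = (1 − s)·y* = (1 − 0.45) × 2.0801 ≈ 1.1441

c* = 1.144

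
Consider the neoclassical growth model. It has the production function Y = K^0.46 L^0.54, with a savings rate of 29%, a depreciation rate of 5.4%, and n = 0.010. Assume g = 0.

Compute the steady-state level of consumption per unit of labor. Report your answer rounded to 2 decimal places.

c* ≈ 2.57

Steady state requires s·f(k) = (n + δ)·k, i.e. s·k^α = (n + δ)·k.
Rearranging, k^(1−α) = s / (n + δ).
k^0.54 = 0.29 / (0.010 + 0.054) = 0.29 / 0.064 = 4.5313
k* = 4.5313^(1/0.54) ≈ 16.4145
y* = (k*)^α = 16.4145^0.46 ≈ 3.6225
c* = (1 − s)·y* = (1 − 0.29) × 3.6225 ≈ 2.5720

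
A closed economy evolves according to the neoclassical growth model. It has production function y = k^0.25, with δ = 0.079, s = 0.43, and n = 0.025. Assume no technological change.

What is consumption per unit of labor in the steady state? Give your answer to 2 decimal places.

In steady state, investment equals break-even investment: s·k^α = (n + δ)·k.
Dividing both sides by k: k^(1−α) = s / (n + δ).
k^0.75 = 0.43 / (0.025 + 0.079) = 0.43 / 0.104 = 4.1346
k* = 4.1346^(1/0.75) ≈ 6.6361
y* = (k*)^α = 6.6361^0.25 ≈ 1.6050
c* = (1 − s)·y* = (1 − 0.43) × 1.6050 ≈ 0.9149

c* ≈ 0.91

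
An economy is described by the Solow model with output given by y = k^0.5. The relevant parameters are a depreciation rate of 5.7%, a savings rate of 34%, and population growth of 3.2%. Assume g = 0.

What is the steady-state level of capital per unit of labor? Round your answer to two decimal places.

k* = 14.59

In steady state, investment equals break-even investment: s·k^α = (n + δ)·k.
Dividing both sides by k: k^(1−α) = s / (n + δ).
k^0.5 = 0.34 / (0.032 + 0.057) = 0.34 / 0.089 = 3.8202
k* = 3.8202^(1/0.5) ≈ 14.5939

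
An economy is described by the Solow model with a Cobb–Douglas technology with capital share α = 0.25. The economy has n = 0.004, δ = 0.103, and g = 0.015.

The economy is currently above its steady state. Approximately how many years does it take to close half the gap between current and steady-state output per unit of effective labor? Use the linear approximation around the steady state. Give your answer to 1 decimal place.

Near the steady state the convergence rate is λ = (1 − α)(n + g + δ).
λ = (1 − 0.25) × 0.122 = 0.75 × 0.122 = 0.0915
Half-life = ln 2 / λ = 0.6931 / 0.0915 ≈ 7.57 years

about 7.6 years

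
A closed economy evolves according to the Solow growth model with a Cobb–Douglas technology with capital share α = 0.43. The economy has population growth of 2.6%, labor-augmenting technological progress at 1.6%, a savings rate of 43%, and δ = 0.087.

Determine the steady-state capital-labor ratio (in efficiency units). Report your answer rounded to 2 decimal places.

In steady state, investment equals break-even investment: s·k^α = (n + g + δ)·k.
Dividing both sides by k: k^(1−α) = s / (n + g + δ).
k^0.57 = 0.43 / (0.026 + 0.016 + 0.087) = 0.43 / 0.129 = 3.3333
k* = 3.3333^(1/0.57) ≈ 8.2665

k* ≈ 8.27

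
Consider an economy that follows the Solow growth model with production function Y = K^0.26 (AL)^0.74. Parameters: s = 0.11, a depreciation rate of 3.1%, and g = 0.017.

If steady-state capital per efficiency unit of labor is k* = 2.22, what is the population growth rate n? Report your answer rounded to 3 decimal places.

In steady state, investment equals break-even investment: s·k^α = (n + g + δ)·k.
So s / (n + g + δ) = (k*)^(1−α) = 2.22^0.74 = 1.8043.
Therefore n + g + δ = s / 1.8043 = 0.11 / 1.8043 = 0.0610, so n = 0.0610 − 0.048 = 0.0130.

n ≈ 0.013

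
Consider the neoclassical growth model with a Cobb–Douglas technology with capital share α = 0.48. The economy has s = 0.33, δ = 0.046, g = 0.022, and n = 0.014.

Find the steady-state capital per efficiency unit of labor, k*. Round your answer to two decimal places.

Steady state requires s·f(k) = (n + g + δ)·k, i.e. s·k^α = (n + g + δ)·k.
Rearranging, k^(1−α) = s / (n + g + δ).
k^0.52 = 0.33 / (0.014 + 0.022 + 0.046) = 0.33 / 0.082 = 4.0244
k* = 4.0244^(1/0.52) ≈ 14.5508

k* ≈ 14.55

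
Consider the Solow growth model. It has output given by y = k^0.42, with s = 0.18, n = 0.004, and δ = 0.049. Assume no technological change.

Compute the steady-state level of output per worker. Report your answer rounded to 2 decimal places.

At the steady state, Δk = 0, so s·k^α = (n + δ)·k.
Rearranging, k^(1−α) = s / (n + δ).
k^0.58 = 0.18 / (0.004 + 0.049) = 0.18 / 0.053 = 3.3962
k* = 3.3962^(1/0.58) ≈ 8.2320
y* = (k*)^α = 8.2320^0.42 ≈ 2.4239

y* ≈ 2.42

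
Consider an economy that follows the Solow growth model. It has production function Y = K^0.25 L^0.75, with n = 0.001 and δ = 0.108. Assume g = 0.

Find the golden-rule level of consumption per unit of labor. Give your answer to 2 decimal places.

At the golden rule, f'(k) = n + δ, so α·k^(α−1) = n + δ and k_gold = (α/(n + δ))^(1/(1−α)).
k_gold = (0.25/0.109)^(1/0.75) = 2.2936^1.3333 ≈ 3.0247
c_gold = f(k_gold) − (n + δ)·k_gold = 1.3188 − 0.109×3.0247 ≈ 0.9891

c_gold ≈ 0.99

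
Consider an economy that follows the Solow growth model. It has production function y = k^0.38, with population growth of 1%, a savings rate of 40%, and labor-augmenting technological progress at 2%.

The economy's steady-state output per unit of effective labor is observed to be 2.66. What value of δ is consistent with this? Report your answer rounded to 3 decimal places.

In steady state, investment equals break-even investment: s·k^α = (n + g + δ)·k.
Since y* = [s/(n + g + δ)]^(α/(1−α)), we have s/(n + g + δ) = (y*)^((1−α)/α) = 2.66^1.6316 = 4.9344.
Therefore n + g + δ = s / 4.9344 = 0.40 / 4.9344 = 0.0811, so δ = 0.0811 − 0.030 = 0.0511.

δ ≈ 0.051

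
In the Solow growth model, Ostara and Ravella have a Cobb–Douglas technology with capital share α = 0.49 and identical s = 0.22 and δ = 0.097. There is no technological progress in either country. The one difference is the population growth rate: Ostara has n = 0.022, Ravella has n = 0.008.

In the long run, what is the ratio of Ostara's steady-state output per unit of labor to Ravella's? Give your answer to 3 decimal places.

ratio ≈ 0.887

Steady-state y* = [s/(n + δ)]^(α/(1−α)), so the ratio is [ (s_O/(n + δ)_O) / (s_R/(n + δ)_R) ]^0.9608.
s_O/(n + δ)_O = 0.22/0.119 = 1.8487; s_R/(n + δ)_R = 0.22/0.105 = 2.0952.
Ratio = (1.8487/2.0952)^0.9608 = 0.8824^0.9608 ≈ 0.8867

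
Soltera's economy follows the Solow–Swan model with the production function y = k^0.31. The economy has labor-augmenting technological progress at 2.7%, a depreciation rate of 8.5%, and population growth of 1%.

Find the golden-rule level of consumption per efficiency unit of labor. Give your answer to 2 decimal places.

At the golden rule, f'(k) = n + g + δ, so α·k^(α−1) = n + g + δ and k_gold = (α/(n + g + δ))^(1/(1−α)).
k_gold = (0.31/0.122)^(1/0.69) = 2.5410^1.4493 ≈ 3.8634
c_gold = f(k_gold) − (n + g + δ)·k_gold = 1.5204 − 0.122×3.8634 ≈ 1.0491

c_gold ≈ 1.05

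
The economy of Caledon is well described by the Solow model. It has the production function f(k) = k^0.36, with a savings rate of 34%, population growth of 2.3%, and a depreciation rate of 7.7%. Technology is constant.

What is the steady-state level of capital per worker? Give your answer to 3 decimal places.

Steady state requires s·f(k) = (n + δ)·k, i.e. s·k^α = (n + δ)·k.
Dividing both sides by k: k^(1−α) = s / (n + δ).
k^0.64 = 0.34 / (0.023 + 0.077) = 0.34 / 0.100 = 3.4000
k* = 3.4000^(1/0.64) ≈ 6.7676

k* = 6.768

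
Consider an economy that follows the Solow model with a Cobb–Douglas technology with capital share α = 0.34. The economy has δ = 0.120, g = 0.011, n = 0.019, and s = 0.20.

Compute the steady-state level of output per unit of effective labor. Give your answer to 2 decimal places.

In steady state, investment equals break-even investment: s·k^α = (n + g + δ)·k.
Dividing both sides by k: k^(1−α) = s / (n + g + δ).
k^0.66 = 0.20 / (0.019 + 0.011 + 0.120) = 0.20 / 0.150 = 1.3333
k* = 1.3333^(1/0.66) ≈ 1.5463
y* = (k*)^α = 1.5463^0.34 ≈ 1.1597

y* = 1.16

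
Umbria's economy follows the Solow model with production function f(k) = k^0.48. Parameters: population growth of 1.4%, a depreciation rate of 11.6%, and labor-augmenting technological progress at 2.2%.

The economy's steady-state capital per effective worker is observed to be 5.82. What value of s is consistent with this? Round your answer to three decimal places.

s ≈ 0.380

In steady state, investment equals break-even investment: s·k^α = (n + g + δ)·k.
So s / (n + g + δ) = (k*)^(1−α) = 5.82^0.52 = 2.4990.
Therefore s = 2.4990 × (n + g + δ) = 2.4990 × 0.152 = 0.3798.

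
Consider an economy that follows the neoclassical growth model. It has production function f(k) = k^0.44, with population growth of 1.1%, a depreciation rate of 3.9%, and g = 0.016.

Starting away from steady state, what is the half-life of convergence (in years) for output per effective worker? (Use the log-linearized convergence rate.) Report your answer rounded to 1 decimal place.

half-life ≈ 18.8 years

Near the steady state the convergence rate is λ = (1 − α)(n + g + δ).
λ = (1 − 0.44) × 0.066 = 0.56 × 0.066 = 0.03696
Half-life = ln 2 / λ = 0.6931 / 0.03696 ≈ 18.75 years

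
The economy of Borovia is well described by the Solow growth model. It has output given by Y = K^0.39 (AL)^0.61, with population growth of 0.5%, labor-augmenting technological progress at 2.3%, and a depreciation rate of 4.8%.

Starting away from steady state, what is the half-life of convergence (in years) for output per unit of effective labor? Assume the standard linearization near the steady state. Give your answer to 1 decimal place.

Near the steady state the convergence rate is λ = (1 − α)(n + g + δ).
λ = (1 − 0.39) × 0.076 = 0.61 × 0.076 = 0.04636
Half-life = ln 2 / λ = 0.6931 / 0.04636 ≈ 14.95 years

about 15.0 years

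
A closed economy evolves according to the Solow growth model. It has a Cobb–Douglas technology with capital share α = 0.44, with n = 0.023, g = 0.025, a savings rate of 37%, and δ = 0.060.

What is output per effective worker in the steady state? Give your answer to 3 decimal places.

In steady state, investment equals break-even investment: s·k^α = (n + g + δ)·k.
Rearranging, k^(1−α) = s / (n + g + δ).
k^0.56 = 0.37 / (0.023 + 0.025 + 0.060) = 0.37 / 0.108 = 3.4259
k* = 3.4259^(1/0.56) ≈ 9.0148
y* = (k*)^α = 9.0148^0.44 ≈ 2.6314

y* ≈ 2.631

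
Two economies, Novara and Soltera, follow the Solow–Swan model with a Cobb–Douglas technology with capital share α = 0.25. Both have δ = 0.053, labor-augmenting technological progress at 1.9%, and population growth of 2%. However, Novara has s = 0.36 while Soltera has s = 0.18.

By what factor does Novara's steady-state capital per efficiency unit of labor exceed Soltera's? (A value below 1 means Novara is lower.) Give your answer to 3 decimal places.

Steady-state k* = [s/(n + g + δ)]^(1/(1−α)), so the ratio is [ (s_N/(n + g + δ)_N) / (s_S/(n + g + δ)_S) ]^1.3333.
s_N/(n + g + δ)_N = 0.36/0.092 = 3.9130; s_S/(n + g + δ)_S = 0.18/0.092 = 1.9565.
Ratio = (3.9130/1.9565)^1.3333 = 2.0000^1.3333 ≈ 2.5198

k*_N / k*_S ≈ 2.520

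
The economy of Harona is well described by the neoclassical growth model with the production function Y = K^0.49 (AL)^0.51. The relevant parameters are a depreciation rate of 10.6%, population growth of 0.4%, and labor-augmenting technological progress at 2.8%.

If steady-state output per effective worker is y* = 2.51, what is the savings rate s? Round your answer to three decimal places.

s ≈ 0.360

Steady state requires s·f(k) = (n + g + δ)·k, i.e. s·k^α = (n + g + δ)·k.
Since y* = [s/(n + g + δ)]^(α/(1−α)), we have s/(n + g + δ) = (y*)^((1−α)/α) = 2.51^1.0408 = 2.6060.
Therefore s = 2.6060 × (n + g + δ) = 2.6060 × 0.138 = 0.3596.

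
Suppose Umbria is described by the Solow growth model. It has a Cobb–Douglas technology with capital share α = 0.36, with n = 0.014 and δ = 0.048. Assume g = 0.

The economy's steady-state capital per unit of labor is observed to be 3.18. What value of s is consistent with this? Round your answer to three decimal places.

In steady state, investment equals break-even investment: s·k^α = (n + δ)·k.
So s / (n + δ) = (k*)^(1−α) = 3.18^0.64 = 2.0968.
Therefore s = 2.0968 × (n + δ) = 2.0968 × 0.062 = 0.1300.

s ≈ 0.130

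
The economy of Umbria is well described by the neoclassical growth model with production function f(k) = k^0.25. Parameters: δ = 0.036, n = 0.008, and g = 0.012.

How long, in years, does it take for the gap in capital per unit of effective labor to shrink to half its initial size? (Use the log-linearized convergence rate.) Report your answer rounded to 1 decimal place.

t_½ ≈ 16.5 years

Near the steady state the convergence rate is λ = (1 − α)(n + g + δ).
λ = (1 − 0.25) × 0.056 = 0.75 × 0.056 = 0.0420
Half-life = ln 2 / λ = 0.6931 / 0.0420 ≈ 16.50 years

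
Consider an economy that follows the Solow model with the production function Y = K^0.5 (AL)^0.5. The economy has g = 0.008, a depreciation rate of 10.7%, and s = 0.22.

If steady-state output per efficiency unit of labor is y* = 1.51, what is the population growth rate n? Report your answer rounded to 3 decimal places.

n ≈ 0.031

In steady state, investment equals break-even investment: s·k^α = (n + g + δ)·k.
Since y* = [s/(n + g + δ)]^(α/(1−α)), we have s/(n + g + δ) = (y*)^((1−α)/α) = 1.51^1 = 1.5100.
Therefore n + g + δ = s / 1.5100 = 0.22 / 1.5100 = 0.1457, so n = 0.1457 − 0.115 = 0.0307.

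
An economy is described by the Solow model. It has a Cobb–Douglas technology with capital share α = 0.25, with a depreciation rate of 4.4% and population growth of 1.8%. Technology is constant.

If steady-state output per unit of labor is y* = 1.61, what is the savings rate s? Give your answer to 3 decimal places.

In steady state, investment equals break-even investment: s·k^α = (n + δ)·k.
Since y* = [s/(n + δ)]^(α/(1−α)), we have s/(n + δ) = (y*)^((1−α)/α) = 1.61^3 = 4.1733.
Therefore s = 4.1733 × (n + δ) = 4.1733 × 0.062 = 0.2587.

s ≈ 0.259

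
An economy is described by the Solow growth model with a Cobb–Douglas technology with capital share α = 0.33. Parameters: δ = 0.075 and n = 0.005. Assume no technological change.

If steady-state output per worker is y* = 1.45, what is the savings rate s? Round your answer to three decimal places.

Steady state requires s·f(k) = (n + δ)·k, i.e. s·k^α = (n + δ)·k.
Since y* = [s/(n + δ)]^(α/(1−α)), we have s/(n + δ) = (y*)^((1−α)/α) = 1.45^2.0303 = 2.1263.
Therefore s = 2.1263 × (n + δ) = 2.1263 × 0.080 = 0.1701.

s ≈ 0.170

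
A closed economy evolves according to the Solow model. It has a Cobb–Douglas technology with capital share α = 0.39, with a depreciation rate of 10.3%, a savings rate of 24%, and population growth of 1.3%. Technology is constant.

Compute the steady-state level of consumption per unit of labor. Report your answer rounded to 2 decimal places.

In steady state, investment equals break-even investment: s·k^α = (n + δ)·k.
Rearranging, k^(1−α) = s / (n + δ).
k^0.61 = 0.24 / (0.013 + 0.103) = 0.24 / 0.116 = 2.0690
k* = 2.0690^(1/0.61) ≈ 3.2934
y* = (k*)^α = 3.2934^0.39 ≈ 1.5918
c* = (1 − s)·y* = (1 − 0.24) × 1.5918 ≈ 1.2098

c* ≈ 1.21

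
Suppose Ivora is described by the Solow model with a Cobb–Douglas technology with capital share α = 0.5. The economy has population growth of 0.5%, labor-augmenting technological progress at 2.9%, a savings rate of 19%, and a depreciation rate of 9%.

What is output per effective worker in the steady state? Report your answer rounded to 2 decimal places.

y* = 1.53

In steady state, investment equals break-even investment: s·k^α = (n + g + δ)·k.
Dividing both sides by k: k^(1−α) = s / (n + g + δ).
k^0.5 = 0.19 / (0.005 + 0.029 + 0.090) = 0.19 / 0.124 = 1.5323
k* = 1.5323^(1/0.5) ≈ 2.3479
y* = (k*)^α = 2.3479^0.5 ≈ 1.5323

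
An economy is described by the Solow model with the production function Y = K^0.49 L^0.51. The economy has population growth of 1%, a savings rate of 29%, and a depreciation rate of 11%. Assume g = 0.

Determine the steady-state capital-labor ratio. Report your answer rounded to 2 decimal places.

In steady state, investment equals break-even investment: s·k^α = (n + δ)·k.
Dividing both sides by k: k^(1−α) = s / (n + δ).
k^0.51 = 0.29 / (0.010 + 0.110) = 0.29 / 0.120 = 2.4167
k* = 2.4167^(1/0.51) ≈ 5.6418

k* ≈ 5.64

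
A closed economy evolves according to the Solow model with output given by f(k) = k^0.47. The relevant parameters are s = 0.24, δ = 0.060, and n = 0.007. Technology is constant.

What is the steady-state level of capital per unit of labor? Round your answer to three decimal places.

k* ≈ 11.106

Steady state requires s·f(k) = (n + δ)·k, i.e. s·k^α = (n + δ)·k.
Rearranging, k^(1−α) = s / (n + δ).
k^0.53 = 0.24 / (0.007 + 0.060) = 0.24 / 0.067 = 3.5821
k* = 3.5821^(1/0.53) ≈ 11.1056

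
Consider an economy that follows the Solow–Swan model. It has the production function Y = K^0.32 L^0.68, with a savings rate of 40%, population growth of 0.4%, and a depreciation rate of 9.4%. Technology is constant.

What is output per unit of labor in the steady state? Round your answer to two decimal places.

In steady state, investment equals break-even investment: s·k^α = (n + δ)·k.
Dividing both sides by k: k^(1−α) = s / (n + δ).
k^0.68 = 0.40 / (0.004 + 0.094) = 0.40 / 0.098 = 4.0816
k* = 4.0816^(1/0.68) ≈ 7.9119
y* = (k*)^α = 7.9119^0.32 ≈ 1.9384

y* ≈ 1.94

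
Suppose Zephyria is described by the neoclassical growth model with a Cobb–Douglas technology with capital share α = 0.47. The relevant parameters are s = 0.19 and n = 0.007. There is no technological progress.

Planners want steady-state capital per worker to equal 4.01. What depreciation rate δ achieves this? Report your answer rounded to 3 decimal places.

δ ≈ 0.084

In steady state, investment equals break-even investment: s·k^α = (n + δ)·k.
So s / (n + δ) = (k*)^(1−α) = 4.01^0.53 = 2.0877.
Therefore n + δ = s / 2.0877 = 0.19 / 2.0877 = 0.0910, so δ = 0.0910 − 0.007 = 0.0840.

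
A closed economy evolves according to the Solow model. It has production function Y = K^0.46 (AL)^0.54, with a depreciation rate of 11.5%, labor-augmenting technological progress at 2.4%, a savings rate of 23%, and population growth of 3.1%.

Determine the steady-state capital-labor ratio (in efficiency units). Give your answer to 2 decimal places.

At the steady state, Δk = 0, so s·k^α = (n + g + δ)·k.
Dividing both sides by k: k^(1−α) = s / (n + g + δ).
k^0.54 = 0.23 / (0.031 + 0.024 + 0.115) = 0.23 / 0.170 = 1.3529
k* = 1.3529^(1/0.54) ≈ 1.7502

k* = 1.75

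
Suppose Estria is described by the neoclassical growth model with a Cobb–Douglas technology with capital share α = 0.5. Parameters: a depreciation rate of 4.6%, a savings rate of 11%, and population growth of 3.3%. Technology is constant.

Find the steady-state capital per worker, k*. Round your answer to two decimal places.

k* ≈ 1.94

At the steady state, Δk = 0, so s·k^α = (n + δ)·k.
Dividing both sides by k: k^(1−α) = s / (n + δ).
k^0.5 = 0.11 / (0.033 + 0.046) = 0.11 / 0.079 = 1.3924
k* = 1.3924^(1/0.5) ≈ 1.9388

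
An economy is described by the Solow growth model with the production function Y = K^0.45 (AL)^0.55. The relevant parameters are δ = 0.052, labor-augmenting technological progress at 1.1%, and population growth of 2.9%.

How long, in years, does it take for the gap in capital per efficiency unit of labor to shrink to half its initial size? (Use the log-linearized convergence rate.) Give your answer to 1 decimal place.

Near the steady state the convergence rate is λ = (1 − α)(n + g + δ).
λ = (1 − 0.45) × 0.092 = 0.55 × 0.092 = 0.0506
Half-life = ln 2 / λ = 0.6931 / 0.0506 ≈ 13.70 years

about 13.7 years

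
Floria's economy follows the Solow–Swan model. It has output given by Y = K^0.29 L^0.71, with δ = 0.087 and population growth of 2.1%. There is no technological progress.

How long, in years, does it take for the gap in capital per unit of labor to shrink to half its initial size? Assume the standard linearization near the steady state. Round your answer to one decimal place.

half-life ≈ 9.0 years

Near the steady state the convergence rate is λ = (1 − α)(n + δ).
λ = (1 − 0.29) × 0.108 = 0.71 × 0.108 = 0.07668
Half-life = ln 2 / λ = 0.6931 / 0.07668 ≈ 9.04 years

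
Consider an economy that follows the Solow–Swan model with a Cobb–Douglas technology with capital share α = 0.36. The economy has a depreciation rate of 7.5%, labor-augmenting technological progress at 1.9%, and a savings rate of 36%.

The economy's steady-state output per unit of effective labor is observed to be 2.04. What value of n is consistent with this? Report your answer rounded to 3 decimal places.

n ≈ 0.007

In steady state, investment equals break-even investment: s·k^α = (n + g + δ)·k.
Since y* = [s/(n + g + δ)]^(α/(1−α)), we have s/(n + g + δ) = (y*)^((1−α)/α) = 2.04^1.7778 = 3.5519.
Therefore n + g + δ = s / 3.5519 = 0.36 / 3.5519 = 0.1014, so n = 0.1014 − 0.094 = 0.0074.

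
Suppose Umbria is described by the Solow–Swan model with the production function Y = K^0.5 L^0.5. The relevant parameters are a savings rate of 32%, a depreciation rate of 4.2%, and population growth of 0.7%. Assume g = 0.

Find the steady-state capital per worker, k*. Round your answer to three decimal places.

k* = 42.649

In steady state, investment equals break-even investment: s·k^α = (n + δ)·k.
Dividing both sides by k: k^(1−α) = s / (n + δ).
k^0.5 = 0.32 / (0.007 + 0.042) = 0.32 / 0.049 = 6.5306
k* = 6.5306^(1/0.5) ≈ 42.6487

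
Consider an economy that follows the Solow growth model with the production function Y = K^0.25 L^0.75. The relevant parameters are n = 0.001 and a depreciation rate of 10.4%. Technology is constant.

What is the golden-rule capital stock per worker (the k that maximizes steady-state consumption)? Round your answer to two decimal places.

k_gold ≈ 3.18

The golden rule sets f'(k) = n + δ, i.e. α·k^(α−1) = n + δ.
So k^(1−α) = α / (n + δ) = 0.25 / 0.105 = 2.3810.
k_gold = 2.3810^(1/0.75) ≈ 3.1794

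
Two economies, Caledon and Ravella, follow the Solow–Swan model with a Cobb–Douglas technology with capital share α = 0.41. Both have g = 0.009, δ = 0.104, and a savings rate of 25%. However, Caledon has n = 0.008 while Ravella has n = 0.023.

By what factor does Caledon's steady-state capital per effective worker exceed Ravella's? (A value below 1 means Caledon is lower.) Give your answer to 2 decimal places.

k*_C / k*_R ≈ 1.22

Steady-state k* = [s/(n + g + δ)]^(1/(1−α)), so the ratio is [ (s_C/(n + g + δ)_C) / (s_R/(n + g + δ)_R) ]^1.6949.
s_C/(n + g + δ)_C = 0.25/0.121 = 2.0661; s_R/(n + g + δ)_R = 0.25/0.136 = 1.8382.
Ratio = (2.0661/1.8382)^1.6949 = 1.1240^1.6949 ≈ 1.2191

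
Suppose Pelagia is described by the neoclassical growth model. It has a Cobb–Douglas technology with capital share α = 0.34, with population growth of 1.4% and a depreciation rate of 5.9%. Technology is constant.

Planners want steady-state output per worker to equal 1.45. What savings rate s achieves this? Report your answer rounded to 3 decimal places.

s ≈ 0.150

At the steady state, Δk = 0, so s·k^α = (n + δ)·k.
Since y* = [s/(n + δ)]^(α/(1−α)), we have s/(n + δ) = (y*)^((1−α)/α) = 1.45^1.9412 = 2.0571.
Therefore s = 2.0571 × (n + δ) = 2.0571 × 0.073 = 0.1502.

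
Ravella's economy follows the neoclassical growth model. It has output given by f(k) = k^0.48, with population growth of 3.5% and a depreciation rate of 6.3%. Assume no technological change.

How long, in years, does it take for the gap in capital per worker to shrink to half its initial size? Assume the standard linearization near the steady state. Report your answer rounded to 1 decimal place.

t_½ ≈ 13.6 years

Near the steady state the convergence rate is λ = (1 − α)(n + δ).
λ = (1 − 0.48) × 0.098 = 0.52 × 0.098 = 0.05096
Half-life = ln 2 / λ = 0.6931 / 0.05096 ≈ 13.60 years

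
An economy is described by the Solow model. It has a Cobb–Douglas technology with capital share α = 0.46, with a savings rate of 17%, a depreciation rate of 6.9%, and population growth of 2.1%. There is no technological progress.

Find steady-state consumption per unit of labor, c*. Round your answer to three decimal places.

c* ≈ 1.427

In steady state, investment equals break-even investment: s·k^α = (n + δ)·k.
Dividing both sides by k: k^(1−α) = s / (n + δ).
k^0.54 = 0.17 / (0.021 + 0.069) = 0.17 / 0.090 = 1.8889
k* = 1.8889^(1/0.54) ≈ 3.2471
y* = (k*)^α = 3.2471^0.46 ≈ 1.7190
c* = (1 − s)·y* = (1 − 0.17) × 1.7190 ≈ 1.4268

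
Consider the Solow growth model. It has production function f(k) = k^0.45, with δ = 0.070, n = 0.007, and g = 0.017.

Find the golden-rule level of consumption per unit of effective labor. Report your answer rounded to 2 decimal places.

c_gold ≈ 1.98

At the golden rule, f'(k) = n + g + δ, so α·k^(α−1) = n + g + δ and k_gold = (α/(n + g + δ))^(1/(1−α)).
k_gold = (0.45/0.094)^(1/0.55) = 4.7872^1.8182 ≈ 17.2395
c_gold = f(k_gold) − (n + g + δ)·k_gold = 3.6011 − 0.094×17.2395 ≈ 1.9806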